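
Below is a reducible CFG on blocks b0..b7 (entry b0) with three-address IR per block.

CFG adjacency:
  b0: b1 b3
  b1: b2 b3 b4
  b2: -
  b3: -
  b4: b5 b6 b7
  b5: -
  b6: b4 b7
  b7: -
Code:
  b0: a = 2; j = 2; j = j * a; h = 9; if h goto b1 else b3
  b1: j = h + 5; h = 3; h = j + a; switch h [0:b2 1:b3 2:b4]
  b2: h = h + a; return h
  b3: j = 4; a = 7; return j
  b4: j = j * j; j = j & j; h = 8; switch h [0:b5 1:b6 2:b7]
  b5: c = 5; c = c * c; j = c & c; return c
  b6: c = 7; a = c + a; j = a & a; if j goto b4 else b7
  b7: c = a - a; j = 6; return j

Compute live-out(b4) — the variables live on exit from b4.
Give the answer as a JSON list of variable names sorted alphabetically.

Per-block:
  b0: def={a,h,j} ue=∅
  b1: def={h,j} ue={a,h}
  b2: def={h} ue={a,h}
  b3: def={a,j} ue=∅
  b4: def={h,j} ue={j}
  b5: def={c,j} ue=∅
  b6: def={a,c,j} ue={a}
  b7: def={c,j} ue={a}

Live sets:
  live b0: ∅→{a,h}
  live b1: {a,h}→{a,h,j}
  live b2: {a,h}→∅
  live b3: ∅→∅
  live b4: {a,j}→{a}
  live b5: ∅→∅
  live b6: {a}→{a,j}
  live b7: {a}→∅

live-out(b4) = ["a"]

Answer: ["a"]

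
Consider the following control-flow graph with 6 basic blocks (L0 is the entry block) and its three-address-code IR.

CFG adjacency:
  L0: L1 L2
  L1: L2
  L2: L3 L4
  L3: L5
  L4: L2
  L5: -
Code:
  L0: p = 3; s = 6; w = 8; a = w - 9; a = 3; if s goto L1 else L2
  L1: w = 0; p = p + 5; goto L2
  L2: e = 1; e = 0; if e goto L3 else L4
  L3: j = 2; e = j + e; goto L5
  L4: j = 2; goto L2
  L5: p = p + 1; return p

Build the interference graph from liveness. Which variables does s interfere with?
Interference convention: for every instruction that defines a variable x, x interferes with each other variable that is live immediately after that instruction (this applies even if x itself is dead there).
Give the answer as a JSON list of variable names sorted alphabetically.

Answer: ["a", "p", "w"]

Analysis:
def/use:
  L0 def {a,p,s,w} use ∅
  L1 def {p,w} use {p}
  L2 def {e} use ∅
  L3 def {e,j} use {e}
  L4 def {j} use ∅
  L5 def {p} use {p}

Liveness:
  L0 li=∅ lo={p}
  L1 li={p} lo={p}
  L2 li={p} lo={e,p}
  L3 li={e,p} lo={p}
  L4 li={p} lo={p}
  L5 li={p} lo=∅

Conflict graph:
  a: {p,s}
  e: {j,p}
  j: {e,p}
  p: {a,e,j,s,w}
  s: {a,p,w}
  w: {p,s}

N(s) = ["a", "p", "w"]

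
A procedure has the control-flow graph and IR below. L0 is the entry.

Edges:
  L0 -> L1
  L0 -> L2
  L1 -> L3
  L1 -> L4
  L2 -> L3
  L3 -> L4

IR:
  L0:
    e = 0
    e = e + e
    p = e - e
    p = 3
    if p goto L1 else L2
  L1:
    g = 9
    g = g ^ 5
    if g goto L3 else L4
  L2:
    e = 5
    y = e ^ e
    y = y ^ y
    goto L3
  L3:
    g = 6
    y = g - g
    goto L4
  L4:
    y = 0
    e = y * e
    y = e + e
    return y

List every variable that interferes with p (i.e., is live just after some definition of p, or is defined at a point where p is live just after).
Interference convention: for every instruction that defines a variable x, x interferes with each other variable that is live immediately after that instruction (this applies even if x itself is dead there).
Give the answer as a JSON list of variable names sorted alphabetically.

Answer: ["e"]

Derivation:
Per-block:
  L0 def {e,p} use ∅
  L1 def {g} use ∅
  L2 def {e,y} use ∅
  L3 def {g,y} use ∅
  L4 def {e,y} use {e}

Liveness:
  L0: in=∅ out={e}
  L1: in={e} out={e}
  L2: in=∅ out={e}
  L3: in={e} out={e}
  L4: in={e} out=∅

Interference:
  e↔{g,p,y}
  g↔{e}
  p↔{e}
  y↔{e}

N(p) = ["e"]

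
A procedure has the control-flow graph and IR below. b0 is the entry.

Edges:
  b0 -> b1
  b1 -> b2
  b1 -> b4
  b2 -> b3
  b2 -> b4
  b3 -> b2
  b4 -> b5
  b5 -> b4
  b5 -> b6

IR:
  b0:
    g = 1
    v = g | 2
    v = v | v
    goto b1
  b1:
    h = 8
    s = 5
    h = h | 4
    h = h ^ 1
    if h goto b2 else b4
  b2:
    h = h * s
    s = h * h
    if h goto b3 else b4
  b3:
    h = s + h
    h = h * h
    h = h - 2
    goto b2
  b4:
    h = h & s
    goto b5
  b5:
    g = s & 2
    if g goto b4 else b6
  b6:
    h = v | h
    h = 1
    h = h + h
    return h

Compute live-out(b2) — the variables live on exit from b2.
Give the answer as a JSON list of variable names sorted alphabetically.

Block summaries:
  b0 def {g,v} use ∅
  b1 def {h,s} use ∅
  b2 def {h,s} use {h,s}
  b3 def {h} use {h,s}
  b4 def {h} use {h,s}
  b5 def {g} use {s}
  b6 def {h} use {h,v}

Liveness:
  b0 li=∅ lo={v}
  b1 li={v} lo={h,s,v}
  b2 li={h,s,v} lo={h,s,v}
  b3 li={h,s,v} lo={h,s,v}
  b4 li={h,s,v} lo={h,s,v}
  b5 li={h,s,v} lo={h,s,v}
  b6 li={h,v} lo=∅

live-out(b2) = ["h", "s", "v"]

Answer: ["h", "s", "v"]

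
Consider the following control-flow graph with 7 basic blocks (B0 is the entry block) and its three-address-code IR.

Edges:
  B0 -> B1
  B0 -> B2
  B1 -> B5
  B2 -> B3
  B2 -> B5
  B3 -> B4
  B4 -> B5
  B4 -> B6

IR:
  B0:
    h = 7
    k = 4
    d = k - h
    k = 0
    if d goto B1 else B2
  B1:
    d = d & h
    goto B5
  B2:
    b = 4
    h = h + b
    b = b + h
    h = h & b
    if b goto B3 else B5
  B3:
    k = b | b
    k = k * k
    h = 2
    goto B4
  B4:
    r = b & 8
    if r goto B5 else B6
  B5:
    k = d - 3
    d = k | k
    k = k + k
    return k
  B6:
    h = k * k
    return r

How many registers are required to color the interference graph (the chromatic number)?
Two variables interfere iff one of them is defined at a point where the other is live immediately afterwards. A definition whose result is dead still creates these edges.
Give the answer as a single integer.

Answer: 4

Derivation:
Per-block:
  B0: {d,h,k} / ∅
  B1: {d} / {d,h}
  B2: {b,h} / {h}
  B3: {h,k} / {b}
  B4: {r} / {b}
  B5: {d,k} / {d}
  B6: {h} / {k,r}

Liveness:
  live B0: ∅→{d,h}
  live B1: {d,h}→{d}
  live B2: {d,h}→{b,d}
  live B3: {b,d}→{b,d,k}
  live B4: {b,d,k}→{d,k,r}
  live B5: {d}→∅
  live B6: {k,r}→∅

Conflict graph:
  b↔{d,h,k}
  d↔{b,h,k,r}
  h↔{b,d,k,r}
  k↔{b,d,h,r}
  r↔{d,h,k}

Registers:
  lower bound: {b,d,h,k} mutually conflict ⇒ χ ≥ 4
  assign b→R3 d→R0 h→R1 k→R2 r→R3 — no edge inside a register ⇒ χ ≤ 4
  χ = 4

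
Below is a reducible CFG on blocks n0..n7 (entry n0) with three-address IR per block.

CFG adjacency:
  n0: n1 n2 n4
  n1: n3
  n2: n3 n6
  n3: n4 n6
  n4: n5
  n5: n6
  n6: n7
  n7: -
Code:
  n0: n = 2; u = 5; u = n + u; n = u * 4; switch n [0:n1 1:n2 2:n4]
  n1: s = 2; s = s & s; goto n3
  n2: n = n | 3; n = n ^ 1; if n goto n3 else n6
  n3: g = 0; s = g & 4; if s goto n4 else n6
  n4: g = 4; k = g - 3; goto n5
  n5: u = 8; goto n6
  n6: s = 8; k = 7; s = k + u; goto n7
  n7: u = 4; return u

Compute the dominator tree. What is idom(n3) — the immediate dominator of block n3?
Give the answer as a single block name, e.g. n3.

idom tree: n1←n0 n2←n0 n3←n0 n4←n0 n5←n4 n6←n0 n7←n6
Dom∩ at merges:
  n3: preds {n1,n2}: {n0,n1} ∩ {n0,n2} = {n0}; idom=n0
  n4: preds {n0,n3}: {n0} ∩ {n0,n3} = {n0}; idom=n0
  n6: preds {n2,n3,n5}: {n0,n2} ∩ {n0,n3} ∩ {n0,n4,n5} = {n0}; idom=n0

idom(n3) = n0

Answer: n0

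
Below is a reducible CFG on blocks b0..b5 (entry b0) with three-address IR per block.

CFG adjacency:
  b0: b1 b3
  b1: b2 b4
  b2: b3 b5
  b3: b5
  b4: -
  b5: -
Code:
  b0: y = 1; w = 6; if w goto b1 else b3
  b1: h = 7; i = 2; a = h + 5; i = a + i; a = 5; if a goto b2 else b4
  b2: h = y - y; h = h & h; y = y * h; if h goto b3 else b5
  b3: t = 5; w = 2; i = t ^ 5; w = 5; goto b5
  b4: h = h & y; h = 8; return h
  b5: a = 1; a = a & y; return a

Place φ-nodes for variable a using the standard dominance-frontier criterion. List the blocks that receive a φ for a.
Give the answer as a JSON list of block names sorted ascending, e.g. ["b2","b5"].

Answer: ["b3", "b5"]

Working:
idom tree: b1←b0 b2←b1 b3←b0 b4←b1 b5←b0
Dom at joins:
  b3: preds {b0,b2}: {b0} ∩ {b0,b1,b2} = {b0}; idom=b0
  b5: preds {b2,b3}: {b0,b1,b2} ∩ {b0,b3} = {b0}; idom=b0

DF walk-up:
  b3←b0: walk · to b0
  b3←b2: walk b2→b1 to b0
  b5←b2: walk b2→b1 to b0
  b5←b3: walk b3 to b0
  b0: DF=∅
  b1: DF={b3,b5}
  b2: DF={b3,b5}
  b3: DF={b5}
  b4: DF=∅
  b5: DF=∅

φ for a: defs {b1,b5}
  DF⁺ = {b3,b5}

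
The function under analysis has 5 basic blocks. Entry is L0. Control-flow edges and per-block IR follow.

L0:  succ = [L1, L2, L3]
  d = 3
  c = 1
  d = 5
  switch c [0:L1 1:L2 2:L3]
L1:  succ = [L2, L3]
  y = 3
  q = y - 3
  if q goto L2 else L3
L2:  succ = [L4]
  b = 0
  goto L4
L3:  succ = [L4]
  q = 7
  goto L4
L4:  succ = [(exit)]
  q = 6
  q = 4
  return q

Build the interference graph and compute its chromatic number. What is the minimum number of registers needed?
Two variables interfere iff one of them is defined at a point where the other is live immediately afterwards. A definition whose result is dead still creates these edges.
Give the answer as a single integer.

Answer: 2

Working:
Per-block:
  L0: {c,d} / ∅
  L1: {q,y} / ∅
  L2: {b} / ∅
  L3: {q} / ∅
  L4: {q} / ∅

Live sets:
  live L0: ∅→∅
  live L1: ∅→∅
  live L2: ∅→∅
  live L3: ∅→∅
  live L4: ∅→∅

Conflict graph:
  b — ∅
  c — {d}
  d — {c}
  q — ∅
  y — ∅

Colouring:
  clique {c,d} ⇒ need ≥ 2
  2-colouring: r0={b,c,q,y}  r1={d}
  χ = 2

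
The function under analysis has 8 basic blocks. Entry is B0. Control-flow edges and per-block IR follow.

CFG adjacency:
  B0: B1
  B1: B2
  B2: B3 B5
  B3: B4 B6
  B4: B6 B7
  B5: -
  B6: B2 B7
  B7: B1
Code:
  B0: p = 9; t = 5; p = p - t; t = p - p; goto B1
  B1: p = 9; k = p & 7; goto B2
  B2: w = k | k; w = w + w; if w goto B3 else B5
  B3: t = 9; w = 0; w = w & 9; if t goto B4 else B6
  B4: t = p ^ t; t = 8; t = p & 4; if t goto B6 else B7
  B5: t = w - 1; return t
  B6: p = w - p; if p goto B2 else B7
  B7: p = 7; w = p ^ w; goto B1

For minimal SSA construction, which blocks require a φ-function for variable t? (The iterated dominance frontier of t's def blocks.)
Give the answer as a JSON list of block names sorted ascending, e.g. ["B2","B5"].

Answer: ["B1", "B2", "B6", "B7"]

Analysis:
idom tree: B1←B0 B2←B1 B3←B2 B4←B3 B5←B2 B6←B3 B7←B3
Join-block Dom:
  B1: preds {B0,B7}: {B0} ∩ {B0,B1,B2,B3,B7} = {B0}; idom=B0
  B2: preds {B1,B6}: {B0,B1} ∩ {B0,B1,B2,B3,B6} = {B0,B1}; idom=B1
  B6: preds {B3,B4}: {B0,B1,B2,B3} ∩ {B0,B1,B2,B3,B4} = {B0,B1,B2,B3}; idom=B3
  B7: preds {B4,B6}: {B0,B1,B2,B3,B4} ∩ {B0,B1,B2,B3,B6} = {B0,B1,B2,B3}; idom=B3

DF walk-up:
  join B1 pred B0: · stop@B0
  join B1 pred B7: B7→B3→B2→B1 stop@B0
  join B2 pred B1: · stop@B1
  join B2 pred B6: B6→B3→B2 stop@B1
  join B6 pred B3: · stop@B3
  join B6 pred B4: B4 stop@B3
  join B7 pred B4: B4 stop@B3
  join B7 pred B6: B6 stop@B3
  B0 → ∅
  B1 → {B1}
  B2 → {B1,B2}
  B3 → {B1,B2}
  B4 → {B6,B7}
  B5 → ∅
  B6 → {B2,B7}
  B7 → {B1}

φ for t: defs {B0,B3,B4,B5}
  DF⁺ = {B1,B2,B6,B7}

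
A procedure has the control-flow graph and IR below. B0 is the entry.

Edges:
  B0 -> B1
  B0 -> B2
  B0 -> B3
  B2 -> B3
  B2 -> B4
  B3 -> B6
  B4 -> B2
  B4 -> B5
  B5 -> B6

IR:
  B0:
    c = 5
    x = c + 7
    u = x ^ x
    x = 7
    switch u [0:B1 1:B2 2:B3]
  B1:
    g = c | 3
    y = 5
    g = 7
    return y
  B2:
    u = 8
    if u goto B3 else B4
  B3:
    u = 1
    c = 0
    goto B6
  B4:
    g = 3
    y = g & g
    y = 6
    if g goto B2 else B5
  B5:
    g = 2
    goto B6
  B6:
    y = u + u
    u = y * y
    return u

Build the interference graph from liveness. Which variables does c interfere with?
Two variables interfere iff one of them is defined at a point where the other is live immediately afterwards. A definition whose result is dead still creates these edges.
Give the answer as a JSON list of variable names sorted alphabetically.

Answer: ["u", "x"]

Working:
def/use:
  B0: {c,u,x} / ∅
  B1: {g,y} / {c}
  B2: {u} / ∅
  B3: {c,u} / ∅
  B4: {g,y} / ∅
  B5: {g} / ∅
  B6: {u,y} / {u}

Liveness:
  B0 li=∅ lo={c}
  B1 li={c} lo=∅
  B2 li=∅ lo={u}
  B3 li=∅ lo={u}
  B4 li={u} lo={u}
  B5 li={u} lo={u}
  B6 li={u} lo=∅

Interference:
  c↔{u,x}
  g↔{u,y}
  u↔{c,g,x,y}
  x↔{c,u}
  y↔{g,u}

N(c) = ["u", "x"]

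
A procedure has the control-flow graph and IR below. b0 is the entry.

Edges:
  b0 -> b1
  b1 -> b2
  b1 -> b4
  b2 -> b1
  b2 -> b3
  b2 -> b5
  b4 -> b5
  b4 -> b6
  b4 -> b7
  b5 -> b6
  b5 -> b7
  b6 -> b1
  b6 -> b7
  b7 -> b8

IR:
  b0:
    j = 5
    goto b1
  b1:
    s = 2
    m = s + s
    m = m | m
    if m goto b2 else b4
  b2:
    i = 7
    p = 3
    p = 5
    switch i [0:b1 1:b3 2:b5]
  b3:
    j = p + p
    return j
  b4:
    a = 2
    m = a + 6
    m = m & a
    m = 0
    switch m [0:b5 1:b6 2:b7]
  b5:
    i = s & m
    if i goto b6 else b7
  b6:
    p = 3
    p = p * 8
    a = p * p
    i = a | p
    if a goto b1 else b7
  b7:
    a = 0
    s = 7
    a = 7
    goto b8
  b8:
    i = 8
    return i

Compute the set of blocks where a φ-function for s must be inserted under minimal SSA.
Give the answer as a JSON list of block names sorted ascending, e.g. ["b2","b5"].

idom tree: b1←b0 b2←b1 b3←b2 b4←b1 b5←b1 b6←b1 b7←b1 b8←b7
Dom∩ at merges:
  b1: preds {b0,b2,b6}: {b0} ∩ {b0,b1,b2} ∩ {b0,b1,b6} = {b0}; idom=b0
  b5: preds {b2,b4}: {b0,b1,b2} ∩ {b0,b1,b4} = {b0,b1}; idom=b1
  b6: preds {b4,b5}: {b0,b1,b4} ∩ {b0,b1,b5} = {b0,b1}; idom=b1
  b7: preds {b4,b5,b6}: {b0,b1,b4} ∩ {b0,b1,b5} ∩ {b0,b1,b6} = {b0,b1}; idom=b1

DF derivation:
  join b1 pred b0: · stop@b0
  join b1 pred b2: b2→b1 stop@b0
  join b1 pred b6: b6→b1 stop@b0
  join b5 pred b2: b2 stop@b1
  join b5 pred b4: b4 stop@b1
  join b6 pred b4: b4 stop@b1
  join b6 pred b5: b5 stop@b1
  join b7 pred b4: b4 stop@b1
  join b7 pred b5: b5 stop@b1
  join b7 pred b6: b6 stop@b1
  b0 → ∅
  b1 → {b1}
  b2 → {b1,b5}
  b3 → ∅
  b4 → {b5,b6,b7}
  b5 → {b6,b7}
  b6 → {b1,b7}
  b7 → ∅
  b8 → ∅

φ for s: defs {b1,b7}
  DF⁺ = {b1}

Answer: ["b1"]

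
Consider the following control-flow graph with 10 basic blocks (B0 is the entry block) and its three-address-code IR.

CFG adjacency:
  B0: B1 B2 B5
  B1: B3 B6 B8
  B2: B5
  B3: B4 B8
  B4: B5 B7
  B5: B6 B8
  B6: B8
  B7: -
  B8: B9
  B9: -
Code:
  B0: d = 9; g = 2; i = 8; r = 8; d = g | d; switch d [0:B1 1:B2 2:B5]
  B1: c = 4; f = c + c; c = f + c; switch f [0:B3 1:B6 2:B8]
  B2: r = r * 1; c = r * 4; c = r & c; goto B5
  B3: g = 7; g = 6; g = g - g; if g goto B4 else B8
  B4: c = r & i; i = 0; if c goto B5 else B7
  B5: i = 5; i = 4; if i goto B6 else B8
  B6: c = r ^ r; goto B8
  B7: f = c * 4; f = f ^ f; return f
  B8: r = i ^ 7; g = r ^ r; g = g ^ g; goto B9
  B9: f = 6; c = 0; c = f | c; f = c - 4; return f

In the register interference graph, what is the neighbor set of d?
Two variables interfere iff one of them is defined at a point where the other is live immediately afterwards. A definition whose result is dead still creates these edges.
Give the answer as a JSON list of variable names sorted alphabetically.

Per-block:
  B0: {d,g,i,r} / ∅
  B1: {c,f} / ∅
  B2: {c,r} / {r}
  B3: {g} / ∅
  B4: {c,i} / {i,r}
  B5: {i} / ∅
  B6: {c} / {r}
  B7: {f} / {c}
  B8: {g,r} / {i}
  B9: {c,f} / ∅

Live sets:
  live B0: ∅→{i,r}
  live B1: {i,r}→{i,r}
  live B2: {r}→{r}
  live B3: {i,r}→{i,r}
  live B4: {i,r}→{c,r}
  live B5: {r}→{i,r}
  live B6: {i,r}→{i}
  live B7: {c}→∅
  live B8: {i}→∅
  live B9: ∅→∅

Interfere edges:
  c — {f,i,r}
  d — {g,i,r}
  f — {c,i,r}
  g — {d,i,r}
  i — {c,d,f,g,r}
  r — {c,d,f,g,i}

N(d) = ["g", "i", "r"]

Answer: ["g", "i", "r"]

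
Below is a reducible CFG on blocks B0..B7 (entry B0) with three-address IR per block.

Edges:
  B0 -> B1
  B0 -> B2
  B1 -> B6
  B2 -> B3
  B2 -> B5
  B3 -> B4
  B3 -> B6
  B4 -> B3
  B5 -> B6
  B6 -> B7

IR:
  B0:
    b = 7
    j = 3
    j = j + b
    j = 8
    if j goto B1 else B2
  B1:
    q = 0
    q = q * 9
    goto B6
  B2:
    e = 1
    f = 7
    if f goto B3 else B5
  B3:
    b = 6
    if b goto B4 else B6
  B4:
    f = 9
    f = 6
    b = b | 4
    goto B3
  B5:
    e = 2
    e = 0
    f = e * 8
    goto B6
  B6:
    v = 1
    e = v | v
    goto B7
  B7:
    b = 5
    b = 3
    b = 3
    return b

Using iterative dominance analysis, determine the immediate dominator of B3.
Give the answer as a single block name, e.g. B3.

idom tree: B1←B0 B2←B0 B3←B2 B4←B3 B5←B2 B6←B0 B7←B6
Dom at joins:
  B3: preds {B2,B4}: {B0,B2} ∩ {B0,B2,B3,B4} = {B0,B2}; idom=B2
  B6: preds {B1,B3,B5}: {B0,B1} ∩ {B0,B2,B3} ∩ {B0,B2,B5} = {B0}; idom=B0

idom(B3) = B2

Answer: B2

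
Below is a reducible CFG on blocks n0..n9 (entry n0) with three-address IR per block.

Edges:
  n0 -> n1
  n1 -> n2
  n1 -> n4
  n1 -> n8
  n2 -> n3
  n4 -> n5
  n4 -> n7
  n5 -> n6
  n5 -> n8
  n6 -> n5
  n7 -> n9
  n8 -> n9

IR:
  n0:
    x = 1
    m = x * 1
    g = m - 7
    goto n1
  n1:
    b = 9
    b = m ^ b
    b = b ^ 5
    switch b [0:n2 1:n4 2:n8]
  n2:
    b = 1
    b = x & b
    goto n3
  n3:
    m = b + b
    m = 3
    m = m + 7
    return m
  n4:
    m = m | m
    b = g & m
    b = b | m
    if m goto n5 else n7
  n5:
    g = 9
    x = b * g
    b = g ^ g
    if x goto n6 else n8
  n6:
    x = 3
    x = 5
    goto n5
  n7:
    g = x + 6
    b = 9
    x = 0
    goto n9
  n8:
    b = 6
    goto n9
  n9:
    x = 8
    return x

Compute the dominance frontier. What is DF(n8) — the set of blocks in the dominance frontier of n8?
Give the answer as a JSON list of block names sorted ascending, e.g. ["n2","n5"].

idom tree: n1←n0 n2←n1 n3←n2 n4←n1 n5←n4 n6←n5 n7←n4 n8←n1 n9←n1
Join-block Dom:
  n5: preds {n4,n6}: {n0,n1,n4} ∩ {n0,n1,n4,n5,n6} = {n0,n1,n4}; idom=n4
  n8: preds {n1,n5}: {n0,n1} ∩ {n0,n1,n4,n5} = {n0,n1}; idom=n1
  n9: preds {n7,n8}: {n0,n1,n4,n7} ∩ {n0,n1,n8} = {n0,n1}; idom=n1

DF walk-up:
  join n5 pred n4: · stop@n4
  join n5 pred n6: n6→n5 stop@n4
  join n8 pred n1: · stop@n1
  join n8 pred n5: n5→n4 stop@n1
  join n9 pred n7: n7→n4 stop@n1
  join n9 pred n8: n8 stop@n1
  n0: DF=∅
  n1: DF=∅
  n2: DF=∅
  n3: DF=∅
  n4: DF={n8,n9}
  n5: DF={n5,n8}
  n6: DF={n5}
  n7: DF={n9}
  n8: DF={n9}
  n9: DF=∅

DF(n8) = ["n9"]

Answer: ["n9"]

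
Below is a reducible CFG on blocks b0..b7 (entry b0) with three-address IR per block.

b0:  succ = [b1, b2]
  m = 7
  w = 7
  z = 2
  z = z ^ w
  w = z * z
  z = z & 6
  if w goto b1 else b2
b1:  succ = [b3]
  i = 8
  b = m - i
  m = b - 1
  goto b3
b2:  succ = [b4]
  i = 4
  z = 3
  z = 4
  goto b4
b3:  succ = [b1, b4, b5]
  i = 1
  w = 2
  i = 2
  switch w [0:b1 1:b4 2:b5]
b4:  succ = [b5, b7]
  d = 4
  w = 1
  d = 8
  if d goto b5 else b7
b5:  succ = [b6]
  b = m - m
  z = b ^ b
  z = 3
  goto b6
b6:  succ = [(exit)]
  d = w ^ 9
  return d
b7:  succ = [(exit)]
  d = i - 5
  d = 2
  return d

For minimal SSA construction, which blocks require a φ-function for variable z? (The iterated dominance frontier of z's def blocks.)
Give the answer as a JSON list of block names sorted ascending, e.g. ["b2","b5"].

idom tree: b1←b0 b2←b0 b3←b1 b4←b0 b5←b0 b6←b5 b7←b4
Dom at joins:
  b1: preds {b0,b3}: {b0} ∩ {b0,b1,b3} = {b0}; idom=b0
  b4: preds {b2,b3}: {b0,b2} ∩ {b0,b1,b3} = {b0}; idom=b0
  b5: preds {b3,b4}: {b0,b1,b3} ∩ {b0,b4} = {b0}; idom=b0

DF derivation:
  join b1 pred b0: · stop@b0
  join b1 pred b3: b3→b1 stop@b0
  join b4 pred b2: b2 stop@b0
  join b4 pred b3: b3→b1 stop@b0
  join b5 pred b3: b3→b1 stop@b0
  join b5 pred b4: b4 stop@b0
  b0: DF=∅
  b1: DF={b1,b4,b5}
  b2: DF={b4}
  b3: DF={b1,b4,b5}
  b4: DF={b5}
  b5: DF=∅
  b6: DF=∅
  b7: DF=∅

φ for z: defs {b0,b2,b5}
  DF⁺ = {b4,b5}

Answer: ["b4", "b5"]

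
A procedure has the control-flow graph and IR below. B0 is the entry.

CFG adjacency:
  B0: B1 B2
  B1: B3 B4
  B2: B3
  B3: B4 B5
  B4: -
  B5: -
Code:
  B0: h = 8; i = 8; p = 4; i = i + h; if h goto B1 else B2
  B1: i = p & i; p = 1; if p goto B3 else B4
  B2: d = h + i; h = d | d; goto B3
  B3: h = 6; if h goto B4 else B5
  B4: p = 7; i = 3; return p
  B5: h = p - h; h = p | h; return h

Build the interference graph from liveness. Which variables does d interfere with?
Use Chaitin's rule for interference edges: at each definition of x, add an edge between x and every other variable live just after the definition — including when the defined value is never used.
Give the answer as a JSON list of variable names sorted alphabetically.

def/use:
  B0: def={h,i,p} ue=∅
  B1: def={i,p} ue={i,p}
  B2: def={d,h} ue={h,i}
  B3: def={h} ue=∅
  B4: def={i,p} ue=∅
  B5: def={h} ue={h,p}

Live sets:
  B0: in=∅ out={h,i,p}
  B1: in={i,p} out={p}
  B2: in={h,i,p} out={p}
  B3: in={p} out={h,p}
  B4: in=∅ out=∅
  B5: in={h,p} out=∅

Interfere edges:
  d↔{p}
  h↔{i,p}
  i↔{h,p}
  p↔{d,h,i}

N(d) = ["p"]

Answer: ["p"]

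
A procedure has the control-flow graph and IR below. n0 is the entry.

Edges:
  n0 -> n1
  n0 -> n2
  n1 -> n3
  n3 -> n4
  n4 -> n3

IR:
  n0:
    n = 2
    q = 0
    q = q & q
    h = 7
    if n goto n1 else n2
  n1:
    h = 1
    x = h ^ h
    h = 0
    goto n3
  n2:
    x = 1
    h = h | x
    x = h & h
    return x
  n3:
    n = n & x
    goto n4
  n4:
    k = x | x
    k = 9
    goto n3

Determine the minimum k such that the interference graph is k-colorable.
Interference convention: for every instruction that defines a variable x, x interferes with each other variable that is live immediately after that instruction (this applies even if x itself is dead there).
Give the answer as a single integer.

Per-block:
  n0 def {h,n,q} use ∅
  n1 def {h,x} use ∅
  n2 def {h,x} use {h}
  n3 def {n} use {n,x}
  n4 def {k} use {x}

Live sets:
  n0: in=∅ out={h,n}
  n1: in={n} out={n,x}
  n2: in={h} out=∅
  n3: in={n,x} out={n,x}
  n4: in={n,x} out={n,x}

Conflict graph:
  h↔{n,x}
  k↔{n,x}
  n↔{h,k,q,x}
  q↔{n}
  x↔{h,k,n}

Registers:
  clique {h,n,x} ⇒ need ≥ 3
  assign h→r2 k→r2 n→r0 q→r1 x→r1 — no edge inside a register ⇒ χ ≤ 3
  χ = 3

Answer: 3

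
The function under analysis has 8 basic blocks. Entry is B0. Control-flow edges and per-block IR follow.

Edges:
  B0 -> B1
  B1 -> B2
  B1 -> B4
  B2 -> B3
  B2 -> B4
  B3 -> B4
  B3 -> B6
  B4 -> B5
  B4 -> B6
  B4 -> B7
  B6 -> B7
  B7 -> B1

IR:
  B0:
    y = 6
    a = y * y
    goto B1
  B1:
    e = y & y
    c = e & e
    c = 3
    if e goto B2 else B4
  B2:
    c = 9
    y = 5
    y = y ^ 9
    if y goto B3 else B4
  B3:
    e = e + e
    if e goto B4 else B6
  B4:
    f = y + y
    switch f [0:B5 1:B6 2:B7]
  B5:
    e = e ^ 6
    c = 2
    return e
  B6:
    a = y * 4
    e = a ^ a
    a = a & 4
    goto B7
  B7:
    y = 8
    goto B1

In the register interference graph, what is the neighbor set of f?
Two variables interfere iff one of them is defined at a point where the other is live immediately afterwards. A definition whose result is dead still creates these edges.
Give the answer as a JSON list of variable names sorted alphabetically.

Answer: ["e", "y"]

Analysis:
def/use:
  B0: def={a,y} ue=∅
  B1: def={c,e} ue={y}
  B2: def={c,y} ue=∅
  B3: def={e} ue={e}
  B4: def={f} ue={y}
  B5: def={c,e} ue={e}
  B6: def={a,e} ue={y}
  B7: def={y} ue=∅

Liveness:
  B0 li=∅ lo={y}
  B1 li={y} lo={e,y}
  B2 li={e} lo={e,y}
  B3 li={e,y} lo={e,y}
  B4 li={e,y} lo={e,y}
  B5 li={e} lo=∅
  B6 li={y} lo=∅
  B7 li=∅ lo={y}

Interference:
  a — {e,y}
  c — {e,y}
  e — {a,c,f,y}
  f — {e,y}
  y — {a,c,e,f}

N(f) = ["e", "y"]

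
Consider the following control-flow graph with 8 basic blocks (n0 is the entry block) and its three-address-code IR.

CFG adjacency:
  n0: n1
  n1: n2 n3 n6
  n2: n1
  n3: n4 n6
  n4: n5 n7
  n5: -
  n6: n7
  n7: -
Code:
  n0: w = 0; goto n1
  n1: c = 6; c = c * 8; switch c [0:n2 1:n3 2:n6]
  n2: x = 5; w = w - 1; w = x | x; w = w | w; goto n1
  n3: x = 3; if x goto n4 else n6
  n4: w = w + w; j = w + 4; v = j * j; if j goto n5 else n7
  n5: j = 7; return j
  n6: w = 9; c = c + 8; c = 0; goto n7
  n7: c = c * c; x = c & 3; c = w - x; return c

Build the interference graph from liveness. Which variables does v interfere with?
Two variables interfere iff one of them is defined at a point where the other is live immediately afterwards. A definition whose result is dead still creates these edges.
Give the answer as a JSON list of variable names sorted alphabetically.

def/use:
  n0 def {w} use ∅
  n1 def {c} use ∅
  n2 def {w,x} use {w}
  n3 def {x} use ∅
  n4 def {j,v,w} use {w}
  n5 def {j} use ∅
  n6 def {c,w} use {c}
  n7 def {c,x} use {c,w}

Liveness:
  n0: in=∅ out={w}
  n1: in={w} out={c,w}
  n2: in={w} out={w}
  n3: in={c,w} out={c,w}
  n4: in={c,w} out={c,w}
  n5: in=∅ out=∅
  n6: in={c} out={c,w}
  n7: in={c,w} out=∅

Conflict graph:
  c↔{j,v,w,x}
  j↔{c,v,w}
  v↔{c,j,w}
  w↔{c,j,v,x}
  x↔{c,w}

N(v) = ["c", "j", "w"]

Answer: ["c", "j", "w"]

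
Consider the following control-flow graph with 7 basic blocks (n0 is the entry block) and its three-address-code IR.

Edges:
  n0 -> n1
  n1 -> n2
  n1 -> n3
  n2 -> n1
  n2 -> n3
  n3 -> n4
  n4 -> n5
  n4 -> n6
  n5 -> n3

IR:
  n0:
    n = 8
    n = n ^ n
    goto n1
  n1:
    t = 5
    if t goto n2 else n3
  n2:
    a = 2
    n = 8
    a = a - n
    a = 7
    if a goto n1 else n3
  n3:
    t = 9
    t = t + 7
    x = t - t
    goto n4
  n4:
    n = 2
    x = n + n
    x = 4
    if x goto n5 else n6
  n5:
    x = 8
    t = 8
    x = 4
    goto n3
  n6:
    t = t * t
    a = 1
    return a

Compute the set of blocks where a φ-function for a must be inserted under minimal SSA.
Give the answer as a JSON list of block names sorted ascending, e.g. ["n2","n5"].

idom tree: n1←n0 n2←n1 n3←n1 n4←n3 n5←n4 n6←n4
Dom∩ at merges:
  n1: preds {n0,n2}: {n0} ∩ {n0,n1,n2} = {n0}; idom=n0
  n3: preds {n1,n2,n5}: {n0,n1} ∩ {n0,n1,n2} ∩ {n0,n1,n3,n4,n5} = {n0,n1}; idom=n1

DF derivation:
  join n1 pred n0: · stop@n0
  join n1 pred n2: n2→n1 stop@n0
  join n3 pred n1: · stop@n1
  join n3 pred n2: n2 stop@n1
  join n3 pred n5: n5→n4→n3 stop@n1
  DF(n0)=∅
  DF(n1)={n1}
  DF(n2)={n1,n3}
  DF(n3)={n3}
  DF(n4)={n3}
  DF(n5)={n3}
  DF(n6)=∅

φ for a: defs {n2,n6}
  DF⁺ = {n1,n3}

Answer: ["n1", "n3"]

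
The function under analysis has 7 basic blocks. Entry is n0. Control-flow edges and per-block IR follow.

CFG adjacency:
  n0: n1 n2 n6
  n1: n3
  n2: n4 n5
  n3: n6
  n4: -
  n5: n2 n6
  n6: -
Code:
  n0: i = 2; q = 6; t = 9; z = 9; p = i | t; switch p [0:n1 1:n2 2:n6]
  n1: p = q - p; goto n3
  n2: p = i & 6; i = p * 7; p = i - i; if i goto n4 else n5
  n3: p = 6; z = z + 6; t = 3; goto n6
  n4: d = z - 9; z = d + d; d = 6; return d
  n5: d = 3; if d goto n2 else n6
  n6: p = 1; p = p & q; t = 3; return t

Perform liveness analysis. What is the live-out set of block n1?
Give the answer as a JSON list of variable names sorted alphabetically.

Answer: ["q", "z"]

Working:
Block summaries:
  n0: {i,p,q,t,z} / ∅
  n1: {p} / {p,q}
  n2: {i,p} / {i}
  n3: {p,t,z} / {z}
  n4: {d,z} / {z}
  n5: {d} / ∅
  n6: {p,t} / {q}

Backward fixpoint:
  n0 li=∅ lo={i,p,q,z}
  n1 li={p,q,z} lo={q,z}
  n2 li={i,q,z} lo={i,q,z}
  n3 li={q,z} lo={q}
  n4 li={z} lo=∅
  n5 li={i,q,z} lo={i,q,z}
  n6 li={q} lo=∅

live-out(n1) = ["q", "z"]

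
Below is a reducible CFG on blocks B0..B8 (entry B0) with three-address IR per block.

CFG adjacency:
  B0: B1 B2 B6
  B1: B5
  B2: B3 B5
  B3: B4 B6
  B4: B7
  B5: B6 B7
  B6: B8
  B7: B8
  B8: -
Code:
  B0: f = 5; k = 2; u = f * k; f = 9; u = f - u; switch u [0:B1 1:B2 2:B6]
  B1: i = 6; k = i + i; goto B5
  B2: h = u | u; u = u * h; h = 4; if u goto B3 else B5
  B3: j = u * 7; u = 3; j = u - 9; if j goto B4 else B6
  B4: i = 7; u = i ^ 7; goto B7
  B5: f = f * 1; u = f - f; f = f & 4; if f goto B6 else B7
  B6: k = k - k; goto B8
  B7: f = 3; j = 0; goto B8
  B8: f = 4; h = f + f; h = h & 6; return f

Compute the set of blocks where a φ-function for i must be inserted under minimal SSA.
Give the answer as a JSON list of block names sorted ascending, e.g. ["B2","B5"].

idom tree: B1←B0 B2←B0 B3←B2 B4←B3 B5←B0 B6←B0 B7←B0 B8←B0
Dom∩ at merges:
  B5: preds {B1,B2}: {B0,B1} ∩ {B0,B2} = {B0}; idom=B0
  B6: preds {B0,B3,B5}: {B0} ∩ {B0,B2,B3} ∩ {B0,B5} = {B0}; idom=B0
  B7: preds {B4,B5}: {B0,B2,B3,B4} ∩ {B0,B5} = {B0}; idom=B0
  B8: preds {B6,B7}: {B0,B6} ∩ {B0,B7} = {B0}; idom=B0

DF derivation:
  join B5 pred B1: B1 stop@B0
  join B5 pred B2: B2 stop@B0
  join B6 pred B0: · stop@B0
  join B6 pred B3: B3→B2 stop@B0
  join B6 pred B5: B5 stop@B0
  join B7 pred B4: B4→B3→B2 stop@B0
  join B7 pred B5: B5 stop@B0
  join B8 pred B6: B6 stop@B0
  join B8 pred B7: B7 stop@B0
  B0 → ∅
  B1 → {B5}
  B2 → {B5,B6,B7}
  B3 → {B6,B7}
  B4 → {B7}
  B5 → {B6,B7}
  B6 → {B8}
  B7 → {B8}
  B8 → ∅

φ for i: defs {B1,B4}
  DF⁺ = {B5,B6,B7,B8}

Answer: ["B5", "B6", "B7", "B8"]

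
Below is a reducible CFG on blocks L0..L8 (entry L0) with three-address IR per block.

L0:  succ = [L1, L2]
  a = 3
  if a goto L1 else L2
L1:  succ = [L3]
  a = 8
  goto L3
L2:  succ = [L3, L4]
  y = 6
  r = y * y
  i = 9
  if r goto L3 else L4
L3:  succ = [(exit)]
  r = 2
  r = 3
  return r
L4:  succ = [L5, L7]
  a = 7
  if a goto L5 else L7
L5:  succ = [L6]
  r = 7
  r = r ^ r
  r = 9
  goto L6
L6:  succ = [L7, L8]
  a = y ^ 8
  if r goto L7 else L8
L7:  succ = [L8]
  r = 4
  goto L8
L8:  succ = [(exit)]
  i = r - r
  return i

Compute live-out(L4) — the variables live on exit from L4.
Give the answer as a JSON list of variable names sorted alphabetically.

Per-block:
  L0 def {a} use ∅
  L1 def {a} use ∅
  L2 def {i,r,y} use ∅
  L3 def {r} use ∅
  L4 def {a} use ∅
  L5 def {r} use ∅
  L6 def {a} use {r,y}
  L7 def {r} use ∅
  L8 def {i} use {r}

Backward fixpoint:
  L0: in=∅ out=∅
  L1: in=∅ out=∅
  L2: in=∅ out={y}
  L3: in=∅ out=∅
  L4: in={y} out={y}
  L5: in={y} out={r,y}
  L6: in={r,y} out={r}
  L7: in=∅ out={r}
  L8: in={r} out=∅

live-out(L4) = ["y"]

Answer: ["y"]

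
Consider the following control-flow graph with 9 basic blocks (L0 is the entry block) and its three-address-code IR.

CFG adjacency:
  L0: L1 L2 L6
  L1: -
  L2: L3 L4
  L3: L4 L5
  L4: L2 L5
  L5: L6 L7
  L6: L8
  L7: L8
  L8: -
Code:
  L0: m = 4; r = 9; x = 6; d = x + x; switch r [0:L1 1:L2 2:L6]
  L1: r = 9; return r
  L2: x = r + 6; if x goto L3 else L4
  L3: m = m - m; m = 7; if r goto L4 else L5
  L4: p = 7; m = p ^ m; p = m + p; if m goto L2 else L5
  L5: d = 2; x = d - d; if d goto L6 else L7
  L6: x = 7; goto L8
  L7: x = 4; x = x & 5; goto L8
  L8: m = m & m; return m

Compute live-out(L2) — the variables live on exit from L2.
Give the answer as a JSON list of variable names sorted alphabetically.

Answer: ["m", "r"]

Working:
Block summaries:
  L0: {d,m,r,x} / ∅
  L1: {r} / ∅
  L2: {x} / {r}
  L3: {m} / {m,r}
  L4: {m,p} / {m}
  L5: {d,x} / ∅
  L6: {x} / ∅
  L7: {x} / ∅
  L8: {m} / {m}

Liveness:
  L0 li=∅ lo={m,r}
  L1 li=∅ lo=∅
  L2 li={m,r} lo={m,r}
  L3 li={m,r} lo={m,r}
  L4 li={m,r} lo={m,r}
  L5 li={m} lo={m}
  L6 li={m} lo={m}
  L7 li={m} lo={m}
  L8 li={m} lo=∅

live-out(L2) = ["m", "r"]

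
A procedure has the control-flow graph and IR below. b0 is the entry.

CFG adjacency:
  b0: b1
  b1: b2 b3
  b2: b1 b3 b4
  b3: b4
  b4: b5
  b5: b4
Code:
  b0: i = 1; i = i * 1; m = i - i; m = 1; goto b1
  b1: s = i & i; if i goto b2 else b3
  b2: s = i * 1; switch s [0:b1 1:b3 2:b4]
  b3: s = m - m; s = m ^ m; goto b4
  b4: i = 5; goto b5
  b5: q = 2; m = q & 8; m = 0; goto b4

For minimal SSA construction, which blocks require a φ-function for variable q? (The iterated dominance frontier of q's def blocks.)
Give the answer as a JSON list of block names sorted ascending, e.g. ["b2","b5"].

Answer: ["b4"]

Derivation:
idom tree: b1←b0 b2←b1 b3←b1 b4←b1 b5←b4
Dom∩ at merges:
  b1: preds {b0,b2}: {b0} ∩ {b0,b1,b2} = {b0}; idom=b0
  b3: preds {b1,b2}: {b0,b1} ∩ {b0,b1,b2} = {b0,b1}; idom=b1
  b4: preds {b2,b3,b5}: {b0,b1,b2} ∩ {b0,b1,b3} ∩ {b0,b1,b4,b5} = {b0,b1}; idom=b1

DF derivation:
  b1←b0: walk · to b0
  b1←b2: walk b2→b1 to b0
  b3←b1: walk · to b1
  b3←b2: walk b2 to b1
  b4←b2: walk b2 to b1
  b4←b3: walk b3 to b1
  b4←b5: walk b5→b4 to b1
  DF(b0)=∅
  DF(b1)={b1}
  DF(b2)={b1,b3,b4}
  DF(b3)={b4}
  DF(b4)={b4}
  DF(b5)={b4}

φ for q: defs {b5}
  DF⁺ = {b4}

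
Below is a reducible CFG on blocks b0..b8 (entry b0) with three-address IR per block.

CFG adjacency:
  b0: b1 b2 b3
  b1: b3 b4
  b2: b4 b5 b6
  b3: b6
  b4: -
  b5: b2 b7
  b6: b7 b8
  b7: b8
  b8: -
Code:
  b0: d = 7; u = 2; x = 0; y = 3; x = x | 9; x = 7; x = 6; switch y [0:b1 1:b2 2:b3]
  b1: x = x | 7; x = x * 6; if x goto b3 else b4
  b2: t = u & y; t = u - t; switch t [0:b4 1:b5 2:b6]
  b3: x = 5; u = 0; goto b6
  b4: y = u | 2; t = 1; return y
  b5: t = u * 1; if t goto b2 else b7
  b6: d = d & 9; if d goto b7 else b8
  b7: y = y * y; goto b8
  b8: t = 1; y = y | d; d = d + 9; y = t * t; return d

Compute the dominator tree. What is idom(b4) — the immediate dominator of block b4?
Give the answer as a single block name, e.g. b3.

Answer: b0

Analysis:
idom tree: b1←b0 b2←b0 b3←b0 b4←b0 b5←b2 b6←b0 b7←b0 b8←b0
Dom at joins:
  b2: preds {b0,b5}: {b0} ∩ {b0,b2,b5} = {b0}; idom=b0
  b3: preds {b0,b1}: {b0} ∩ {b0,b1} = {b0}; idom=b0
  b4: preds {b1,b2}: {b0,b1} ∩ {b0,b2} = {b0}; idom=b0
  b6: preds {b2,b3}: {b0,b2} ∩ {b0,b3} = {b0}; idom=b0
  b7: preds {b5,b6}: {b0,b2,b5} ∩ {b0,b6} = {b0}; idom=b0
  b8: preds {b6,b7}: {b0,b6} ∩ {b0,b7} = {b0}; idom=b0

idom(b4) = b0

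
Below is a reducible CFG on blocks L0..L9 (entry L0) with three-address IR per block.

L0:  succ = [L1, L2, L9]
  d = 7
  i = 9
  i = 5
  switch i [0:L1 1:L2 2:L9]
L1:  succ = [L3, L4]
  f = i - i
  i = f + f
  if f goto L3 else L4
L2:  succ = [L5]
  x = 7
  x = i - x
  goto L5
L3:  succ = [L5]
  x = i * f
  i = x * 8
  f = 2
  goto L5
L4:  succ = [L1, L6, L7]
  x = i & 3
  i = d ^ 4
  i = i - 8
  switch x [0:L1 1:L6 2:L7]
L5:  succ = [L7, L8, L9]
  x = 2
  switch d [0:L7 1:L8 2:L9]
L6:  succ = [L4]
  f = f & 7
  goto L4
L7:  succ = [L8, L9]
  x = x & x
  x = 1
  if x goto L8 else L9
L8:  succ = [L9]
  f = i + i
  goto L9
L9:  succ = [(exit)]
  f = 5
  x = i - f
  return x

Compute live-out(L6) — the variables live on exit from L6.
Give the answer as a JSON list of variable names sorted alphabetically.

Per-block:
  L0: {d,i} / ∅
  L1: {f,i} / {i}
  L2: {x} / {i}
  L3: {f,i,x} / {f,i}
  L4: {i,x} / {d,i}
  L5: {x} / {d}
  L6: {f} / {f}
  L7: {x} / {x}
  L8: {f} / {i}
  L9: {f,x} / {i}

Backward fixpoint:
  L0: in=∅ out={d,i}
  L1: in={d,i} out={d,f,i}
  L2: in={d,i} out={d,i}
  L3: in={d,f,i} out={d,i}
  L4: in={d,f,i} out={d,f,i,x}
  L5: in={d,i} out={i,x}
  L6: in={d,f,i} out={d,f,i}
  L7: in={i,x} out={i}
  L8: in={i} out={i}
  L9: in={i} out=∅

live-out(L6) = ["d", "f", "i"]

Answer: ["d", "f", "i"]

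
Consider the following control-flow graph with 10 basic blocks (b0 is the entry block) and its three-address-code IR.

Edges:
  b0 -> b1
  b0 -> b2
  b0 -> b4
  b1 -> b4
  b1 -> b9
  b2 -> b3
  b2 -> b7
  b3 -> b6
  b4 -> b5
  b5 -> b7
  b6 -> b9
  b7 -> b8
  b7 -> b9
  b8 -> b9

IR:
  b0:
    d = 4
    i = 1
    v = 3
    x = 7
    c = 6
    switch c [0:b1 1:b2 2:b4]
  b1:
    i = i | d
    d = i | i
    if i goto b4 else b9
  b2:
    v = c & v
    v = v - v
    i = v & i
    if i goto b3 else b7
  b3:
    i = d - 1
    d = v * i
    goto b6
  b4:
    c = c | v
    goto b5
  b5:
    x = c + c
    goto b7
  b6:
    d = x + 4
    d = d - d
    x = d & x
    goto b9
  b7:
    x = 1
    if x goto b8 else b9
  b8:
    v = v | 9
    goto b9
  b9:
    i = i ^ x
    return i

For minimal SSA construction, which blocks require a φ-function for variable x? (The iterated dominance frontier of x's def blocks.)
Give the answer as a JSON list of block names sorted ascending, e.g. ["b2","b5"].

Answer: ["b7", "b9"]

Derivation:
idom tree: b1←b0 b2←b0 b3←b2 b4←b0 b5←b4 b6←b3 b7←b0 b8←b7 b9←b0
Dom∩ at merges:
  b4: preds {b0,b1}: {b0} ∩ {b0,b1} = {b0}; idom=b0
  b7: preds {b2,b5}: {b0,b2} ∩ {b0,b4,b5} = {b0}; idom=b0
  b9: preds {b1,b6,b7,b8}: {b0,b1} ∩ {b0,b2,b3,b6} ∩ {b0,b7} ∩ {b0,b7,b8} = {b0}; idom=b0

Frontier:
  join b4 pred b0: · stop@b0
  join b4 pred b1: b1 stop@b0
  join b7 pred b2: b2 stop@b0
  join b7 pred b5: b5→b4 stop@b0
  join b9 pred b1: b1 stop@b0
  join b9 pred b6: b6→b3→b2 stop@b0
  join b9 pred b7: b7 stop@b0
  join b9 pred b8: b8→b7 stop@b0
  b0: DF=∅
  b1: DF={b4,b9}
  b2: DF={b7,b9}
  b3: DF={b9}
  b4: DF={b7}
  b5: DF={b7}
  b6: DF={b9}
  b7: DF={b9}
  b8: DF={b9}
  b9: DF=∅

φ for x: defs {b0,b5,b6,b7}
  DF⁺ = {b7,b9}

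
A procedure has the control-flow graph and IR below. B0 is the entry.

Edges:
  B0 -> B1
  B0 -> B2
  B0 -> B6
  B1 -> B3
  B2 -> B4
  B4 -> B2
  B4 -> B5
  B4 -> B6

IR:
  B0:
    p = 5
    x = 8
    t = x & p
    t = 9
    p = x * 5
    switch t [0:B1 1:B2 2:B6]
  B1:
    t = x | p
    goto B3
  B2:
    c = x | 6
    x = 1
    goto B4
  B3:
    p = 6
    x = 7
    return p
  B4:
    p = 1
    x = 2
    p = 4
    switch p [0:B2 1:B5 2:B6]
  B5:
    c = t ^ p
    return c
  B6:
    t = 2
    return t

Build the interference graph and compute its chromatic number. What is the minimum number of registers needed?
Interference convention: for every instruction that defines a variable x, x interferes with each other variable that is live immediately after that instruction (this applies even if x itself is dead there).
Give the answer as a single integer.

Answer: 3

Analysis:
Per-block:
  B0: def={p,t,x} ue=∅
  B1: def={t} ue={p,x}
  B2: def={c,x} ue={x}
  B3: def={p,x} ue=∅
  B4: def={p,x} ue=∅
  B5: def={c} ue={p,t}
  B6: def={t} ue=∅

Live sets:
  B0: in=∅ out={p,t,x}
  B1: in={p,x} out=∅
  B2: in={t,x} out={t}
  B3: in=∅ out=∅
  B4: in={t} out={p,t,x}
  B5: in={p,t} out=∅
  B6: in=∅ out=∅

Conflict graph:
  c — {t}
  p — {t,x}
  t — {c,p,x}
  x — {p,t}

Chromatic number:
  lower bound: {p,t,x} mutually conflict ⇒ χ ≥ 3
  assign c→r1 p→r1 t→r0 x→r2 — no edge inside a register ⇒ χ ≤ 3
  χ = 3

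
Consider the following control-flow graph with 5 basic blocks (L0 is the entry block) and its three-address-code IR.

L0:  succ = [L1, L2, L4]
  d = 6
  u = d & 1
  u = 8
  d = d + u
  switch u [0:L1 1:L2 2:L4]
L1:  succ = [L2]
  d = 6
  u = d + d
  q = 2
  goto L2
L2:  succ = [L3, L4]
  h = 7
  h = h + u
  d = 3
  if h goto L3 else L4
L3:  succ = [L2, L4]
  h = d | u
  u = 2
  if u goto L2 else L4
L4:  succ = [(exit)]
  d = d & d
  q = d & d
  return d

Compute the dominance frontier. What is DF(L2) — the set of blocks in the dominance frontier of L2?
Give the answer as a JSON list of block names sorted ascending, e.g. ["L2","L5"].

idom tree: L1←L0 L2←L0 L3←L2 L4←L0
Dom∩ at merges:
  L2: preds {L0,L1,L3}: {L0} ∩ {L0,L1} ∩ {L0,L2,L3} = {L0}; idom=L0
  L4: preds {L0,L2,L3}: {L0} ∩ {L0,L2} ∩ {L0,L2,L3} = {L0}; idom=L0

DF derivation:
  L2←L0: walk · to L0
  L2←L1: walk L1 to L0
  L2←L3: walk L3→L2 to L0
  L4←L0: walk · to L0
  L4←L2: walk L2 to L0
  L4←L3: walk L3→L2 to L0
  L0 → ∅
  L1 → {L2}
  L2 → {L2,L4}
  L3 → {L2,L4}
  L4 → ∅

DF(L2) = ["L2", "L4"]

Answer: ["L2", "L4"]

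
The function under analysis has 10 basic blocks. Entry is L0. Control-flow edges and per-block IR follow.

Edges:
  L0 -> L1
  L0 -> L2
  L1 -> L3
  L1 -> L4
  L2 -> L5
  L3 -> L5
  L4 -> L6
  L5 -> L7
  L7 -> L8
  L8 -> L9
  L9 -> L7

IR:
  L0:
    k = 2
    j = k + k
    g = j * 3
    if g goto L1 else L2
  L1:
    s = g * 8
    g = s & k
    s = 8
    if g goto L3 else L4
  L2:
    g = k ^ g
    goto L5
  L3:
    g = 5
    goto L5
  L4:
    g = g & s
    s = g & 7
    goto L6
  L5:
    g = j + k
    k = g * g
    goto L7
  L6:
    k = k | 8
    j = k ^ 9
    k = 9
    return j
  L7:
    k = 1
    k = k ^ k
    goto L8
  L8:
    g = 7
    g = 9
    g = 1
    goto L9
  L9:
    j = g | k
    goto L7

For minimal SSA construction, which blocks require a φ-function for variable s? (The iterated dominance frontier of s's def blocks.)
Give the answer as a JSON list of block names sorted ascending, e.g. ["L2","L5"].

idom tree: L1←L0 L2←L0 L3←L1 L4←L1 L5←L0 L6←L4 L7←L5 L8←L7 L9←L8
Join-block Dom:
  L5: preds {L2,L3}: {L0,L2} ∩ {L0,L1,L3} = {L0}; idom=L0
  L7: preds {L5,L9}: {L0,L5} ∩ {L0,L5,L7,L8,L9} = {L0,L5}; idom=L5

DF walk-up:
  join L5 pred L2: L2 stop@L0
  join L5 pred L3: L3→L1 stop@L0
  join L7 pred L5: · stop@L5
  join L7 pred L9: L9→L8→L7 stop@L5
  L0 → ∅
  L1 → {L5}
  L2 → {L5}
  L3 → {L5}
  L4 → ∅
  L5 → ∅
  L6 → ∅
  L7 → {L7}
  L8 → {L7}
  L9 → {L7}

φ for s: defs {L1,L4}
  DF⁺ = {L5}

Answer: ["L5"]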